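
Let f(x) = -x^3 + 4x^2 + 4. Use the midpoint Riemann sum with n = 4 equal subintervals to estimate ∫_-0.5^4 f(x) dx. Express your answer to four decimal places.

40.1089

Δx = (4 − (-0.5))/4 = 1.125.
Midpoints: 0.0625, 1.1875, 2.3125, 3.4375.
f(0.0625) = 16447/4096, f(1.1875) = 32629/4096, f(2.3125) = 53347/4096, f(3.4375) = 43609/4096.
Sum = Δx · [f(0.0625) + f(1.1875) + f(2.3125) + f(3.4375)].
Sum ≈ 40.1089.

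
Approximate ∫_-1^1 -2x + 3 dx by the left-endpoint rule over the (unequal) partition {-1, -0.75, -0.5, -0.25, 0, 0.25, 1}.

Subinterval widths: 0.25, 0.25, 0.25, 0.25, 0.25, 0.75.
Left endpoints: -1, -0.75, -0.5, -0.25, 0, 0.25.
f(-1) = 5, f(-0.75) = 4.5, f(-0.5) = 4, f(-0.25) = 3.5, f(0) = 3, f(0.25) = 2.5.
Sum = Σ Δx_i · f(x_i).
Sum = 6.875.

6.875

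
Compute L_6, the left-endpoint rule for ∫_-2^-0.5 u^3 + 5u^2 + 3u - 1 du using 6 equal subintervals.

2.83203125

Δu = (-0.5 − (-2))/6 = 0.25.
Left endpoints: -2, -1.75, -1.5, -1.25, -1, -0.75.
f(-2) = 5, f(-1.75) = 3.703125, f(-1.5) = 2.375, f(-1.25) = 1.109375, f(-1) = 0, f(-0.75) = -0.859375.
Sum = Δu · [f(-2) + f(-1.75) + f(-1.5) + ...].
Sum = 2.83203125.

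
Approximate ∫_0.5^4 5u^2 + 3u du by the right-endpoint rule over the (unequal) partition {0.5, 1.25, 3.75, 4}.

Subinterval widths: 0.75, 2.5, 0.25.
Right endpoints: 1.25, 3.75, 4.
f(1.25) = 11.5625, f(3.75) = 81.5625, f(4) = 92.
Sum = Σ Δu_i · f(u_i).
Sum = 235.578125.

235.578125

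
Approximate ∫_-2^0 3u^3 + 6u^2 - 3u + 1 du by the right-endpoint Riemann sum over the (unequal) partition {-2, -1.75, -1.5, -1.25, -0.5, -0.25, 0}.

9.91015625

Subinterval widths: 0.25, 0.25, 0.25, 0.75, 0.25, 0.25.
Right endpoints: -1.75, -1.5, -1.25, -0.5, -0.25, 0.
f(-1.75) = 8.546875, f(-1.5) = 8.875, f(-1.25) = 8.265625, f(-0.5) = 3.625, f(-0.25) = 2.078125, f(0) = 1.
Sum = Σ Δu_i · f(u_i).
Sum = 9.91015625.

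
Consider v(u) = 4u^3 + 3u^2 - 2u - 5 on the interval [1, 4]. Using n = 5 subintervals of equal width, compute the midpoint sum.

285.03

Δu = (4 − 1)/5 = 0.6.
Midpoints: 1.3, 1.9, 2.5, 3.1, 3.7.
v(1.3) = 6.258, v(1.9) = 29.466, v(2.5) = 71.25, v(3.1) = 136.794, v(3.7) = 231.282.
Sum = Δu · [v(1.3) + v(1.9) + v(2.5) + v(3.1) + v(3.7)].
Sum = 285.03.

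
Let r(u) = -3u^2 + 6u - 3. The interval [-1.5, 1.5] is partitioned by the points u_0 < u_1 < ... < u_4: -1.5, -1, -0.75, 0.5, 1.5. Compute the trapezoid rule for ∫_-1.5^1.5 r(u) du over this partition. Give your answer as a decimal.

-17.296875

Subinterval widths: 0.5, 0.25, 1.25, 1.
r(-1.5) = -18.75, r(-1) = -12, r(-0.75) = -9.1875, r(0.5) = -0.75, r(1.5) = -0.75.
On each subinterval the trapezoid contributes (Δu_i/2)·[r(u_{i-1}) + r(u_i)].
Sum = -17.296875.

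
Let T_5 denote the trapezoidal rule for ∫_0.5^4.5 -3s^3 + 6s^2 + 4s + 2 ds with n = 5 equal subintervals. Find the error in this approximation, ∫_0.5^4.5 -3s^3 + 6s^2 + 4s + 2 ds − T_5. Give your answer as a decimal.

7.04

Exact integral: ∫_0.5^4.5 f(s) ds = -77.5.
T_5 = -84.54.
Error = -77.5 − (-84.54) = 7.04.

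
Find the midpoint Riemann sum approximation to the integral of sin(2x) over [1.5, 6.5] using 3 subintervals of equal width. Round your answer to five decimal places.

-1.58849

Δx = (6.5 − 1.5)/3 = 5/3.
Midpoints: 7/3, 4, 17/3.
f(7/3) ≈ -0.99895, f(4) ≈ 0.98936, f(17/3) ≈ -0.94350.
Sum = Δx · [f(7/3) + f(4) + f(17/3)].
Sum ≈ -1.58849.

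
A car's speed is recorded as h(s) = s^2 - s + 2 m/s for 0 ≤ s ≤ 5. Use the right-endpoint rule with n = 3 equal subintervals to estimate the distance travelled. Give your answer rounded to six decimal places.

58.148148

Δs = (5 − 0)/3 = 5/3.
Right endpoints: 5/3, 10/3, 5.
h(5/3) = 28/9, h(10/3) = 88/9, h(5) = 22.
Sum = Δs · [h(5/3) + h(10/3) + h(5)].
Sum ≈ 58.148148.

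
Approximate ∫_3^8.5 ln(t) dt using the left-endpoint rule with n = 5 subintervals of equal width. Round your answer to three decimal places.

Δt = (8.5 − 3)/5 = 1.1.
Left endpoints: 3, 4.1, 5.2, 6.3, 7.4.
f(3) ≈ 1.099, f(4.1) ≈ 1.411, f(5.2) ≈ 1.649, f(6.3) ≈ 1.841, f(7.4) ≈ 2.001.
Sum = Δt · [f(3) + f(4.1) + f(5.2) + f(6.3) + f(7.4)].
Sum ≈ 8.800.

8.800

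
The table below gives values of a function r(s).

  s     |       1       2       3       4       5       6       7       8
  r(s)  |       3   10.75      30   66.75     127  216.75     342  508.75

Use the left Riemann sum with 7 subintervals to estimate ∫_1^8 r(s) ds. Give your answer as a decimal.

796.25

Δs = 1.
Sum = 1·[3 + 10.75 + 30 + 66.75 + 127 + 216.75 + 342] = 796.25.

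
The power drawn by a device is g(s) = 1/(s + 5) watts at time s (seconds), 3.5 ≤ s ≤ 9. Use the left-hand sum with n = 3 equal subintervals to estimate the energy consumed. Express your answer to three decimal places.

0.544

Δs = (9 − 3.5)/3 = 11/6.
Left endpoints: 3.5, 16/3, 43/6.
g(3.5) = 2/17, g(16/3) = 3/31, g(43/6) = 6/73.
Sum = Δs · [g(3.5) + g(16/3) + g(43/6)].
Sum ≈ 0.544.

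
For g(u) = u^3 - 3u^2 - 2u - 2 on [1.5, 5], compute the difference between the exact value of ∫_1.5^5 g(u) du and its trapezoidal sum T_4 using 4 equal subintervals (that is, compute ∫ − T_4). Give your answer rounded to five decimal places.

Exact integral: ∫_1.5^5 g(u) du = 3.609375.
T_4 ≈ 6.6240234.
Error ≈ 3.609375 − 6.6240234 ≈ -3.01465.

-3.01465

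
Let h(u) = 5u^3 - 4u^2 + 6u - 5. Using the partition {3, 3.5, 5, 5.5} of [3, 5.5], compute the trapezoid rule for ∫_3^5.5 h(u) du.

944.09375

Subinterval widths: 0.5, 1.5, 0.5.
h(3) = 112, h(3.5) = 181.375, h(5) = 550, h(5.5) = 738.875.
On each subinterval the trapezoid contributes (Δu_i/2)·[h(u_{i-1}) + h(u_i)].
Sum = 944.09375.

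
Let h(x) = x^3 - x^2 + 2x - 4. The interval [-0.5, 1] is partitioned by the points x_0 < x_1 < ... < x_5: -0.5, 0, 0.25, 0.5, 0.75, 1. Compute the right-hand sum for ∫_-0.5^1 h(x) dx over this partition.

-4.828125

Subinterval widths: 0.5, 0.25, 0.25, 0.25, 0.25.
Right endpoints: 0, 0.25, 0.5, 0.75, 1.
h(0) = -4, h(0.25) = -3.546875, h(0.5) = -3.125, h(0.75) = -2.640625, h(1) = -2.
Sum = Σ Δx_i · h(x_i).
Sum = -4.828125.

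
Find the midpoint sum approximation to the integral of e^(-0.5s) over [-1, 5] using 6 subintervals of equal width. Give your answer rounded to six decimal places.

Δs = (5 − (-1))/6 = 1.
Midpoints: -0.5, 0.5, 1.5, 2.5, 3.5, 4.5.
f(-0.5) ≈ 1.284025, f(0.5) ≈ 0.778801, f(1.5) ≈ 0.472367, f(2.5) ≈ 0.286505, f(3.5) ≈ 0.173774, f(4.5) ≈ 0.105399.
Sum = Δs · [f(-0.5) + f(0.5) + f(1.5) + ...].
Sum ≈ 3.100871.

3.100871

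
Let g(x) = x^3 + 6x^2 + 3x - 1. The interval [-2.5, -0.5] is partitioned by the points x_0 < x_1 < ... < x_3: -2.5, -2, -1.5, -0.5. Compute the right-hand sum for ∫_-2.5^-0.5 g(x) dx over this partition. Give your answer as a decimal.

5.6875

Subinterval widths: 0.5, 0.5, 1.
Right endpoints: -2, -1.5, -0.5.
g(-2) = 9, g(-1.5) = 4.625, g(-0.5) = -1.125.
Sum = Σ Δx_i · g(x_i).
Sum = 5.6875.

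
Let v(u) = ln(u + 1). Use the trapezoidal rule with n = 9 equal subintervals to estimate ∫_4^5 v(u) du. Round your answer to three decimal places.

1.703

Δu = (5 − 4)/9 = 1/9.
v(4) ≈ 1.609, v(37/9) ≈ 1.631, v(38/9) ≈ 1.653, v(13/3) ≈ 1.674, v(40/9) ≈ 1.695, v(41/9) ≈ 1.715, v(14/3) ≈ 1.735, v(43/9) ≈ 1.754, v(44/9) ≈ 1.773, v(5) ≈ 1.792.
T_9 = (Δu/2)·[v(u_0) + 2v(u_1) + ... + 2v(u_{8}) + v(u_9)].
Sum ≈ 1.703.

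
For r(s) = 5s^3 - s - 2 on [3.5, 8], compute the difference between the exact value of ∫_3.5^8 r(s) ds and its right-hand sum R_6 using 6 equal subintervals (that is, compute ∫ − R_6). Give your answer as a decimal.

Exact integral: ∫_3.5^8 r(s) ds = 4897.546875.
R_6 = 5811.85546875.
Error = 4897.546875 − 5811.85546875 = -914.30859375.

-914.30859375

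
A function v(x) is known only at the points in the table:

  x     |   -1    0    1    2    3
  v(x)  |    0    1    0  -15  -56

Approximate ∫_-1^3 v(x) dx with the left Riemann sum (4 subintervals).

Δx = 1.
Sum = 1·[0 + 1 + 0 + (-15)] = -14.

-14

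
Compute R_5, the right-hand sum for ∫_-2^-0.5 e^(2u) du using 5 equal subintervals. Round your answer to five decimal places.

Δu = (-0.5 − (-2))/5 = 0.3.
Right endpoints: -1.7, -1.4, -1.1, -0.8, -0.5.
f(-1.7) ≈ 0.03337, f(-1.4) ≈ 0.06081, f(-1.1) ≈ 0.11080, f(-0.8) ≈ 0.20190, f(-0.5) ≈ 0.36788.
Sum = Δu · [f(-1.7) + f(-1.4) + f(-1.1) + f(-0.8) + f(-0.5)].
Sum ≈ 0.23243.

0.23243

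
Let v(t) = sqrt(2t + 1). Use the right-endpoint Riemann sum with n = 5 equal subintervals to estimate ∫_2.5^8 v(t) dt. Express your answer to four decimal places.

19.3691

Δt = (8 − 2.5)/5 = 1.1.
Right endpoints: 3.6, 4.7, 5.8, 6.9, 8.
v(3.6) ≈ 2.8636, v(4.7) ≈ 3.2249, v(5.8) ≈ 3.5496, v(6.9) ≈ 3.8471, v(8) ≈ 4.1231.
Sum = Δt · [v(3.6) + v(4.7) + v(5.8) + v(6.9) + v(8)].
Sum ≈ 19.3691.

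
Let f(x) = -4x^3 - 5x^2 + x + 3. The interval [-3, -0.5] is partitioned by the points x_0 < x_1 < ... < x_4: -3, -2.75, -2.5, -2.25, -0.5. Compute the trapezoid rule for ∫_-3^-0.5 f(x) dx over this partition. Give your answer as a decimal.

49.75

Subinterval widths: 0.25, 0.25, 0.25, 1.75.
f(-3) = 63, f(-2.75) = 45.625, f(-2.5) = 31.75, f(-2.25) = 21, f(-0.5) = 1.75.
On each subinterval the trapezoid contributes (Δx_i/2)·[f(x_{i-1}) + f(x_i)].
Sum = 49.75.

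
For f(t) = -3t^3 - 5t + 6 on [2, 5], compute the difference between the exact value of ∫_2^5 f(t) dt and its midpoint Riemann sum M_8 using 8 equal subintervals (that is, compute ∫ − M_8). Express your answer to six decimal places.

Exact integral: ∫_2^5 f(t) dt = -491.25.
M_8 ≈ -490.14257812.
Error ≈ -491.25 − (-490.14257812) ≈ -1.107422.

-1.107422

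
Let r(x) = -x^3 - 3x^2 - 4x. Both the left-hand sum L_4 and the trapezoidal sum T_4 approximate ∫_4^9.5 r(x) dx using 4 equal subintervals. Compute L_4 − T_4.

L_4 ≈ -2240.72363.
T_4 ≈ -2954.43457.
L_4 − T_4 = 713.7109375.

713.7109375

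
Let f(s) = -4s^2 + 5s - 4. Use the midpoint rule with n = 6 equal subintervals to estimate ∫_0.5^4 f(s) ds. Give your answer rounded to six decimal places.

-59.394676

Δs = (4 − 0.5)/6 = 7/12.
Midpoints: 19/24, 1.375, 47/24, 61/24, 3.125, 89/24.
f(19/24) = -367/144, f(1.375) = -4.6875, f(47/24) = -1375/144, f(61/24) = -2467/144, f(3.125) = -27.4375, f(89/24) = -5827/144.
Sum = Δs · [f(19/24) + f(1.375) + f(47/24) + ...].
Sum ≈ -59.394676.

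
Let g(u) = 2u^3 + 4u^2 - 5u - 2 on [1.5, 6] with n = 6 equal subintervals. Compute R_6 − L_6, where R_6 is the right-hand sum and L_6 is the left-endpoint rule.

403.3125

R_6 = 1048.4296875.
L_6 = 645.1171875.
R_6 − L_6 = 403.3125.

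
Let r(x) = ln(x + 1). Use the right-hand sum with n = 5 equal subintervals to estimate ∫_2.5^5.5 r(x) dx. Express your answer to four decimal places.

4.9638

Δx = (5.5 − 2.5)/5 = 0.6.
Right endpoints: 3.1, 3.7, 4.3, 4.9, 5.5.
r(3.1) ≈ 1.4110, r(3.7) ≈ 1.5476, r(4.3) ≈ 1.6677, r(4.9) ≈ 1.7750, r(5.5) ≈ 1.8718.
Sum = Δx · [r(3.1) + r(3.7) + r(4.3) + r(4.9) + r(5.5)].
Sum ≈ 4.9638.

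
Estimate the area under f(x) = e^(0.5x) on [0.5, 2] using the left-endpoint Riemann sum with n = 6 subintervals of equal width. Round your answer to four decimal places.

2.6930

Δx = (2 − 0.5)/6 = 0.25.
Left endpoints: 0.5, 0.75, 1, 1.25, 1.5, 1.75.
f(0.5) ≈ 1.2840, f(0.75) ≈ 1.4550, f(1) ≈ 1.6487, f(1.25) ≈ 1.8682, f(1.5) ≈ 2.1170, f(1.75) ≈ 2.3989.
Sum = Δx · [f(0.5) + f(0.75) + f(1) + ...].
Sum ≈ 2.6930.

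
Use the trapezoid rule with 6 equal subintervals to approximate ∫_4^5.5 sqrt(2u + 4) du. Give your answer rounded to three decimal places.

Δu = (5.5 − 4)/6 = 0.25.
f(4) ≈ 3.464, f(4.25) ≈ 3.536, f(4.5) ≈ 3.606, f(4.75) ≈ 3.674, f(5) ≈ 3.742, f(5.25) ≈ 3.808, f(5.5) ≈ 3.873.
T_6 = (Δu/2)·[f(u_0) + 2f(u_1) + ... + 2f(u_{5}) + f(u_6)].
Sum ≈ 5.508.

5.508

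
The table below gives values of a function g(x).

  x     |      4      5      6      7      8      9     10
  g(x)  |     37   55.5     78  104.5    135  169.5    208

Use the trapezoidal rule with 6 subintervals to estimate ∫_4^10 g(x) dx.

Δx = 1.
T_6 = (1/2)·[37 + 2·55.5 + 2·78 + 2·104.5 + 2·135 + 2·169.5 + 208] = 665.

665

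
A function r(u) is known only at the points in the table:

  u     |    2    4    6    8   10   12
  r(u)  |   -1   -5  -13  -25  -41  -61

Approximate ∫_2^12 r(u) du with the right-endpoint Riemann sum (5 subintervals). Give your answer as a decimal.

-290

Δu = 2.
Sum = 2·[(-5) + (-13) + (-25) + (-41) + (-61)] = -290.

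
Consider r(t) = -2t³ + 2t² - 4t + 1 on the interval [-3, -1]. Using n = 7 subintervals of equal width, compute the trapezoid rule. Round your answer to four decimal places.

Δt = (-1 − (-3))/7 = 2/7.
r(-3) = 85, r(-19/7) = 22839/343, r(-17/7) = 17547/343, r(-15/7) = 13183/343, r(-13/7) = 9651/343, r(-11/7) = 6855/343, r(-9/7) = 4699/343, r(-1) = 9.
T_7 = (Δt/2)·[r(t_0) + 2r(t_1) + ... + 2r(t_{6}) + r(t_7)].
Sum ≈ 75.7143.

75.7143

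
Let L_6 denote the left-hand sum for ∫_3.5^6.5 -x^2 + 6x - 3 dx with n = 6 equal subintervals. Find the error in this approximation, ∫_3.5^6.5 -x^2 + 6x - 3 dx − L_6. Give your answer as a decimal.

-2.875

Exact integral: ∫_3.5^6.5 f(x) dx = 3.75.
L_6 = 6.625.
Error = 3.75 − 6.625 = -2.875.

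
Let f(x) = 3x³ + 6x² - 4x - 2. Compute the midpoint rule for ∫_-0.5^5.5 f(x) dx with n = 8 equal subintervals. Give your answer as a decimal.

Δx = (5.5 − (-0.5))/8 = 0.75.
Midpoints: -0.125, 0.625, 1.375, 2.125, 2.875, 3.625, 4.375, 5.125.
f(-0.125) = -723/512, f(0.625) = -729/512, f(1.375) = 5961/512, f(2.125) = 23235/512, f(2.875) = 54981/512, f(3.625) = 105087/512, f(4.375) = 177441/512, f(5.125) = 275931/512.
Sum = Δx · [f(-0.125) + f(0.625) + f(1.375) + ...].
Sum = 939.234375.

939.234375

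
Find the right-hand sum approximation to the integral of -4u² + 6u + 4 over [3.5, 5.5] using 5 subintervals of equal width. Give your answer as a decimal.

Δu = (5.5 − 3.5)/5 = 0.4.
Right endpoints: 3.9, 4.3, 4.7, 5.1, 5.5.
f(3.9) = -33.44, f(4.3) = -44.16, f(4.7) = -56.16, f(5.1) = -69.44, f(5.5) = -84.
Sum = Δu · [f(3.9) + f(4.3) + f(4.7) + f(5.1) + f(5.5)].
Sum = -114.88.

-114.88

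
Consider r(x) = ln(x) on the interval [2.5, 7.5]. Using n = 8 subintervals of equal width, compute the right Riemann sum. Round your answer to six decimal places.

8.155707

Δx = (7.5 − 2.5)/8 = 0.625.
Right endpoints: 3.125, 3.75, 4.375, 5, 5.625, 6.25, 6.875, 7.5.
r(3.125) ≈ 1.139434, r(3.75) ≈ 1.321756, r(4.375) ≈ 1.475907, r(5) ≈ 1.609438, r(5.625) ≈ 1.727221, r(6.25) ≈ 1.832581, r(6.875) ≈ 1.927892, r(7.5) ≈ 2.014903.
Sum = Δx · [r(3.125) + r(3.75) + r(4.375) + ...].
Sum ≈ 8.155707.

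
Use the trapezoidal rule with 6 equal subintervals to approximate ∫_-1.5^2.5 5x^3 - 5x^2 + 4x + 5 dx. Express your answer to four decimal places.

Δx = (2.5 − (-1.5))/6 = 2/3.
f(-1.5) = -29.125, f(-5/6) = -1015/216, f(-1/6) = 901/216, f(0.5) = 6.375, f(7/6) = 2333/216, f(11/6) = 5689/216, f(2.5) = 61.875.
T_6 = (Δx/2)·[f(x_0) + 2f(x_1) + ... + 2f(x_{5}) + f(x_6)].
Sum ≈ 39.5741.

39.5741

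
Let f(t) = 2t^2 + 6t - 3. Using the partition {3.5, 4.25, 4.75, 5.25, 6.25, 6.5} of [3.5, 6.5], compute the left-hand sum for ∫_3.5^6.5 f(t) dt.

208.28125

Subinterval widths: 0.75, 0.5, 0.5, 1, 0.25.
Left endpoints: 3.5, 4.25, 4.75, 5.25, 6.25.
f(3.5) = 42.5, f(4.25) = 58.625, f(4.75) = 70.625, f(5.25) = 83.625, f(6.25) = 112.625.
Sum = Σ Δt_i · f(t_i).
Sum = 208.28125.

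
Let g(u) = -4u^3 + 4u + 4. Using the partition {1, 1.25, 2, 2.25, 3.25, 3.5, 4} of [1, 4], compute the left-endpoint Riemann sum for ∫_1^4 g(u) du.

Subinterval widths: 0.25, 0.75, 0.25, 1, 0.25, 0.5.
Left endpoints: 1, 1.25, 2, 2.25, 3.25, 3.5.
g(1) = 4, g(1.25) = 1.1875, g(2) = -20, g(2.25) = -32.5625, g(3.25) = -120.3125, g(3.5) = -153.5.
Sum = Σ Δu_i · g(u_i).
Sum = -142.5.

-142.5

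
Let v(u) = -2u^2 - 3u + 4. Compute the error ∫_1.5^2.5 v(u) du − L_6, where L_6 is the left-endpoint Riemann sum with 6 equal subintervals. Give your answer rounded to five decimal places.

-0.90741

Exact integral: ∫_1.5^2.5 v(u) du ≈ -10.1666667.
L_6 ≈ -9.2592593.
Error ≈ -10.1666667 − (-9.2592593) ≈ -0.90741.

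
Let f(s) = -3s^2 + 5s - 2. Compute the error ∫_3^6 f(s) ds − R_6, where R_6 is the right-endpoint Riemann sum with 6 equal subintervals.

16.875

Exact integral: ∫_3^6 f(s) ds = -127.5.
R_6 = -144.375.
Error = -127.5 − (-144.375) = 16.875.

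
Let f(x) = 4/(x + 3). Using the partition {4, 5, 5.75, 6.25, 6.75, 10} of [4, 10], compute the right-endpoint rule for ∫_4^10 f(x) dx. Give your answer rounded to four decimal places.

Subinterval widths: 1, 0.75, 0.5, 0.5, 3.25.
Right endpoints: 5, 5.75, 6.25, 6.75, 10.
f(5) = 0.5, f(5.75) = 16/35, f(6.25) = 16/37, f(6.75) = 16/39, f(10) = 4/13.
Sum = Σ Δx_i · f(x_i).
Sum ≈ 2.2642.

2.2642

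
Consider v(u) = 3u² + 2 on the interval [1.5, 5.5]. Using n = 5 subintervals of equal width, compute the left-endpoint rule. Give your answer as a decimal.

138.68

Δu = (5.5 − 1.5)/5 = 0.8.
Left endpoints: 1.5, 2.3, 3.1, 3.9, 4.7.
v(1.5) = 8.75, v(2.3) = 17.87, v(3.1) = 30.83, v(3.9) = 47.63, v(4.7) = 68.27.
Sum = Δu · [v(1.5) + v(2.3) + v(3.1) + v(3.9) + v(4.7)].
Sum = 138.68.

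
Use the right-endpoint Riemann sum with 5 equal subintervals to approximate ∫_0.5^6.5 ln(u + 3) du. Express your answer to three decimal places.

11.580

Δu = (6.5 − 0.5)/5 = 1.2.
Right endpoints: 1.7, 2.9, 4.1, 5.3, 6.5.
f(1.7) ≈ 1.548, f(2.9) ≈ 1.775, f(4.1) ≈ 1.960, f(5.3) ≈ 2.116, f(6.5) ≈ 2.251.
Sum = Δu · [f(1.7) + f(2.9) + f(4.1) + f(5.3) + f(6.5)].
Sum ≈ 11.580.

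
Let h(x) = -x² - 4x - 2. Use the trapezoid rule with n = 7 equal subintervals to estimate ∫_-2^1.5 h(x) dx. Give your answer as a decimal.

Δx = (1.5 − (-2))/7 = 0.5.
h(-2) = 2, h(-1.5) = 1.75, h(-1) = 1, h(-0.5) = -0.25, h(0) = -2, h(0.5) = -4.25, h(1) = -7, h(1.5) = -10.25.
T_7 = (Δx/2)·[h(x_0) + 2h(x_1) + ... + 2h(x_{6}) + h(x_7)].
Sum = -7.4375.

-7.4375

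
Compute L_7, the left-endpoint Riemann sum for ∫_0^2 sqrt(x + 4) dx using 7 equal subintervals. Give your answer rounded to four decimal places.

4.4001

Δx = (2 − 0)/7 = 2/7.
Left endpoints: 0, 2/7, 4/7, 6/7, 8/7, 10/7, 12/7.
f(0) ≈ 2.0000, f(2/7) ≈ 2.0702, f(4/7) ≈ 2.1381, f(6/7) ≈ 2.2039, f(8/7) ≈ 2.2678, f(10/7) ≈ 2.3299, f(12/7) ≈ 2.3905.
Sum = Δx · [f(0) + f(2/7) + f(4/7) + ...].
Sum ≈ 4.4001.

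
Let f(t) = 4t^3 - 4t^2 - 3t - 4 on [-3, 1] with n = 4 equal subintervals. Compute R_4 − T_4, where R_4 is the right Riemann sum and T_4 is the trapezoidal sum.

66

R_4 = -66.
T_4 = -132.
R_4 − T_4 = 66.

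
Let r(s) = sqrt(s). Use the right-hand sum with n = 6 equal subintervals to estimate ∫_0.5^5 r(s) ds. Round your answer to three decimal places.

7.769

Δs = (5 − 0.5)/6 = 0.75.
Right endpoints: 1.25, 2, 2.75, 3.5, 4.25, 5.
r(1.25) ≈ 1.118, r(2) ≈ 1.414, r(2.75) ≈ 1.658, r(3.5) ≈ 1.871, r(4.25) ≈ 2.062, r(5) ≈ 2.236.
Sum = Δs · [r(1.25) + r(2) + r(2.75) + ...].
Sum ≈ 7.769.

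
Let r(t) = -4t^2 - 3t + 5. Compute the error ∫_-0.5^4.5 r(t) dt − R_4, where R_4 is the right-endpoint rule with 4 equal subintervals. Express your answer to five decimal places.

Exact integral: ∫_-0.5^4.5 r(t) dt ≈ -126.6666667.
R_4 = -191.25.
Error ≈ -126.6666667 − (-191.25) ≈ 64.58333.

64.58333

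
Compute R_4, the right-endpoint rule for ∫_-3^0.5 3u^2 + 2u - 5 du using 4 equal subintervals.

-6.20703125

Δu = (0.5 − (-3))/4 = 0.875.
Right endpoints: -2.125, -1.25, -0.375, 0.5.
f(-2.125) = 4.296875, f(-1.25) = -2.8125, f(-0.375) = -5.328125, f(0.5) = -3.25.
Sum = Δu · [f(-2.125) + f(-1.25) + f(-0.375) + f(0.5)].
Sum = -6.20703125.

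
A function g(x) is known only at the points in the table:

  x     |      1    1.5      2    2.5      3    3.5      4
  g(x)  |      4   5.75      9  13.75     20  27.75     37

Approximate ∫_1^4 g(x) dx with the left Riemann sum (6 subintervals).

Δx = 0.5.
Sum = 0.5·[4 + 5.75 + 9 + 13.75 + 20 + 27.75] = 40.125.

40.125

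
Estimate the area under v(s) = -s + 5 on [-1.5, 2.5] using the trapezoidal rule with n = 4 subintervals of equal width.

18

Δs = (2.5 − (-1.5))/4 = 1.
v(-1.5) = 6.5, v(-0.5) = 5.5, v(0.5) = 4.5, v(1.5) = 3.5, v(2.5) = 2.5.
T_4 = (Δs/2)·[v(s_0) + 2v(s_1) + 2v(s_2) + 2v(s_3) + v(s_4)].
Sum = 18.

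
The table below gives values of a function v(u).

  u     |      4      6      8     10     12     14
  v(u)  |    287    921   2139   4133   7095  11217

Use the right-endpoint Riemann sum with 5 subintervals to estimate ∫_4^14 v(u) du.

51010

Δu = 2.
Sum = 2·[921 + 2139 + 4133 + 7095 + 11217] = 51010.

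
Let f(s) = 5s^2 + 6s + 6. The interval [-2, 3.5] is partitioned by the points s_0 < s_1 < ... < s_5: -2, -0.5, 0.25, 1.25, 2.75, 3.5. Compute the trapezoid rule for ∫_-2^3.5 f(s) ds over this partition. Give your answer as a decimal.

149.703125

Subinterval widths: 1.5, 0.75, 1, 1.5, 0.75.
f(-2) = 14, f(-0.5) = 4.25, f(0.25) = 7.8125, f(1.25) = 21.3125, f(2.75) = 60.3125, f(3.5) = 88.25.
On each subinterval the trapezoid contributes (Δs_i/2)·[f(s_{i-1}) + f(s_i)].
Sum = 149.703125.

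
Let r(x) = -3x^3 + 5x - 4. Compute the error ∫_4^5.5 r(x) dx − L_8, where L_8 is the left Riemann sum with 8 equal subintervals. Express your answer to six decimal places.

Exact integral: ∫_4^5.5 r(x) dx = -464.671875.
L_8 ≈ -436.95776367.
Error ≈ -464.671875 − (-436.95776367) ≈ -27.714111.

-27.714111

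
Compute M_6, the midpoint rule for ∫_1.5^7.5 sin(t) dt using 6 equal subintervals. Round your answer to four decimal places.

-0.2877

Δt = (7.5 − 1.5)/6 = 1.
Midpoints: 2, 3, 4, 5, 6, 7.
f(2) ≈ 0.9093, f(3) ≈ 0.1411, f(4) ≈ -0.7568, f(5) ≈ -0.9589, f(6) ≈ -0.2794, f(7) ≈ 0.6570.
Sum = Δt · [f(2) + f(3) + f(4) + ...].
Sum ≈ -0.2877.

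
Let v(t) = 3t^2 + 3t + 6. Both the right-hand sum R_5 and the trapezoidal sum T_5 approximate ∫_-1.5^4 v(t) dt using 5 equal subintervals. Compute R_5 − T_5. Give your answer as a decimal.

R_5 = 156.09.
T_5 = 124.3275.
R_5 − T_5 = 31.7625.

31.7625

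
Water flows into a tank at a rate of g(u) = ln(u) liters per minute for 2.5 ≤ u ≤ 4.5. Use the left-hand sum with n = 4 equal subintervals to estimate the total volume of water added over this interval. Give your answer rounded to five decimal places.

Δu = (4.5 − 2.5)/4 = 0.5.
Left endpoints: 2.5, 3, 3.5, 4.
g(2.5) ≈ 0.91629, g(3) ≈ 1.09861, g(3.5) ≈ 1.25276, g(4) ≈ 1.38629.
Sum = Δu · [g(2.5) + g(3) + g(3.5) + g(4)].
Sum ≈ 2.32698.

2.32698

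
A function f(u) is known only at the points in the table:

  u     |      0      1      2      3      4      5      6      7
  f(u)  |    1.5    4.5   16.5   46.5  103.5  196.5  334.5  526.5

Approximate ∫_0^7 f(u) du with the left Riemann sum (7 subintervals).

Δu = 1.
Sum = 1·[1.5 + 4.5 + 16.5 + 46.5 + 103.5 + 196.5 + 334.5] = 703.5.

703.5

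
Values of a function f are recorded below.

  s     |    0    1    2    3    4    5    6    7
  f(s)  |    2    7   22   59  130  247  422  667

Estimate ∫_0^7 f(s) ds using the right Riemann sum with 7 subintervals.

Δs = 1.
Sum = 1·[7 + 22 + 59 + 130 + 247 + 422 + 667] = 1554.

1554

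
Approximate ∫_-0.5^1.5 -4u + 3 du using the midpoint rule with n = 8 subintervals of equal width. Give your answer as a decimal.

Δu = (1.5 − (-0.5))/8 = 0.25.
Midpoints: -0.375, -0.125, 0.125, 0.375, 0.625, 0.875, 1.125, 1.375.
f(-0.375) = 4.5, f(-0.125) = 3.5, f(0.125) = 2.5, f(0.375) = 1.5, f(0.625) = 0.5, f(0.875) = -0.5, f(1.125) = -1.5, f(1.375) = -2.5.
Sum = Δu · [f(-0.375) + f(-0.125) + f(0.125) + ...].
Sum = 2.

2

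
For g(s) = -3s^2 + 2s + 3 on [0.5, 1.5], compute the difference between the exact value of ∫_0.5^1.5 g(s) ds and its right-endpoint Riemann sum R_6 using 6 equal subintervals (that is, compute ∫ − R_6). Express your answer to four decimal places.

0.3472

Exact integral: ∫_0.5^1.5 g(s) ds = 1.75.
R_6 ≈ 1.402778.
Error ≈ 1.75 − 1.402778 ≈ 0.3472.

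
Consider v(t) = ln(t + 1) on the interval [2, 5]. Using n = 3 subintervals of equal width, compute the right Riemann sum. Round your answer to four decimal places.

Δt = (5 − 2)/3 = 1.
Right endpoints: 3, 4, 5.
v(3) ≈ 1.3863, v(4) ≈ 1.6094, v(5) ≈ 1.7918.
Sum = Δt · [v(3) + v(4) + v(5)].
Sum ≈ 4.7875.

4.7875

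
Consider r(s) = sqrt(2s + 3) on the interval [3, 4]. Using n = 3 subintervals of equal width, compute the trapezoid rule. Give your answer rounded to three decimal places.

3.161

Δs = (4 − 3)/3 = 1/3.
r(3) ≈ 3.000, r(10/3) ≈ 3.109, r(11/3) ≈ 3.215, r(4) ≈ 3.317.
T_3 = (Δs/2)·[r(s_0) + 2r(s_1) + 2r(s_2) + r(s_3)].
Sum ≈ 3.161.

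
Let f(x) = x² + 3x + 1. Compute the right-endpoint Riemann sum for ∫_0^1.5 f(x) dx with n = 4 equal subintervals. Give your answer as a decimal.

Δx = (1.5 − 0)/4 = 0.375.
Right endpoints: 0.375, 0.75, 1.125, 1.5.
f(0.375) = 2.265625, f(0.75) = 3.8125, f(1.125) = 5.640625, f(1.5) = 7.75.
Sum = Δx · [f(0.375) + f(0.75) + f(1.125) + f(1.5)].
Sum = 7.30078125.

7.30078125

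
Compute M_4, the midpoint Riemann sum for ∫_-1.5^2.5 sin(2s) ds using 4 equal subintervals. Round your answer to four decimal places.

-0.7568

Δs = (2.5 − (-1.5))/4 = 1.
Midpoints: -1, 0, 1, 2.
f(-1) ≈ -0.9093, f(0) ≈ 0.0000, f(1) ≈ 0.9093, f(2) ≈ -0.7568.
Sum = Δs · [f(-1) + f(0) + f(1) + f(2)].
Sum ≈ -0.7568.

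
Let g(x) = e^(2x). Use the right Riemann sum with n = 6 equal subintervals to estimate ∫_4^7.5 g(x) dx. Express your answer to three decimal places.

Δx = (7.5 − 4)/6 = 7/12.
Right endpoints: 55/12, 31/6, 5.75, 19/3, 83/12, 7.5.
g(55/12) ≈ 9572.663, g(31/6) ≈ 30740.409, g(5.75) ≈ 98715.771, g(19/3) ≈ 317003.048, g(83/12) ≈ 1017982.549, g(7.5) ≈ 3269017.372.
Sum = Δx · [g(55/12) + g(31/6) + g(5.75) + ...].
Sum ≈ 2766768.557.

2766768.557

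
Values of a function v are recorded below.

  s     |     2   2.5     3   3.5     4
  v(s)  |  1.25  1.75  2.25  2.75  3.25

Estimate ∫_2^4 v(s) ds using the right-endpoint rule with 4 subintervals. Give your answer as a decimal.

Δs = 0.5.
Sum = 0.5·[1.75 + 2.25 + 2.75 + 3.25] = 5.

5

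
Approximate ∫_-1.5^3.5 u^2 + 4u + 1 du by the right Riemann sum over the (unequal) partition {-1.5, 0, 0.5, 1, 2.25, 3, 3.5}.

Subinterval widths: 1.5, 0.5, 0.5, 1.25, 0.75, 0.5.
Right endpoints: 0, 0.5, 1, 2.25, 3, 3.5.
f(0) = 1, f(0.5) = 3.25, f(1) = 6, f(2.25) = 15.0625, f(3) = 22, f(3.5) = 27.25.
Sum = Σ Δu_i · f(u_i).
Sum = 55.078125.

55.078125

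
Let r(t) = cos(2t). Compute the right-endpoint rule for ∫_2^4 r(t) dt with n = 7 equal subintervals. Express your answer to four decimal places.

Δt = (4 − 2)/7 = 2/7.
Right endpoints: 16/7, 18/7, 20/7, 22/7, 24/7, 26/7, 4.
r(16/7) ≈ -0.1405, r(18/7) ≈ 0.4173, r(20/7) ≈ 0.8425, r(22/7) ≈ 1.0000, r(24/7) ≈ 0.8398, r(26/7) ≈ 0.4127, r(4) ≈ -0.1455.
Sum = Δt · [r(16/7) + r(18/7) + r(20/7) + ...].
Sum ≈ 0.9218.

0.9218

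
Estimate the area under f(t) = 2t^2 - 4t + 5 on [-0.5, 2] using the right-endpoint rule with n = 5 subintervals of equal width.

10

Δt = (2 − (-0.5))/5 = 0.5.
Right endpoints: 0, 0.5, 1, 1.5, 2.
f(0) = 5, f(0.5) = 3.5, f(1) = 3, f(1.5) = 3.5, f(2) = 5.
Sum = Δt · [f(0) + f(0.5) + f(1) + f(1.5) + f(2)].
Sum = 10.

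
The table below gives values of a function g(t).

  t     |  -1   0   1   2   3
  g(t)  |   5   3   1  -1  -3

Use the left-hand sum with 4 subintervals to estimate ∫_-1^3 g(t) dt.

8

Δt = 1.
Sum = 1·[5 + 3 + 1 + (-1)] = 8.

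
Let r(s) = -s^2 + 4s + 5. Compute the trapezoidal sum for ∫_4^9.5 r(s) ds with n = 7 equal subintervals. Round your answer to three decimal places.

-89.024

Δs = (9.5 − 4)/7 = 11/14.
r(4) = 5, r(67/14) = 243/196, r(39/7) = -184/49, r(89/14) = -1957/196, r(50/7) = -855/49, r(111/14) = -5125/196, r(61/7) = -1768/49, r(9.5) = -47.25.
T_7 = (Δs/2)·[r(s_0) + 2r(s_1) + ... + 2r(s_{6}) + r(s_7)].
Sum ≈ -89.024.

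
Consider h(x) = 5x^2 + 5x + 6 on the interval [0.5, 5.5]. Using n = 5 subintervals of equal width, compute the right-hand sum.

Δx = (5.5 − 0.5)/5 = 1.
Right endpoints: 1.5, 2.5, 3.5, 4.5, 5.5.
h(1.5) = 24.75, h(2.5) = 49.75, h(3.5) = 84.75, h(4.5) = 129.75, h(5.5) = 184.75.
Sum = Δx · [h(1.5) + h(2.5) + h(3.5) + h(4.5) + h(5.5)].
Sum = 473.75.

473.75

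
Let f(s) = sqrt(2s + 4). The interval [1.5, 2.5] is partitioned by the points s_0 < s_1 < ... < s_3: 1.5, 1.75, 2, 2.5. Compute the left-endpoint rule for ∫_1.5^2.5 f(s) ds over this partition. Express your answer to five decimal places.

Subinterval widths: 0.25, 0.25, 0.5.
Left endpoints: 1.5, 1.75, 2.
f(1.5) ≈ 2.64575, f(1.75) ≈ 2.73861, f(2) ≈ 2.82843.
Sum = Σ Δs_i · f(s_i).
Sum ≈ 2.76030.

2.76030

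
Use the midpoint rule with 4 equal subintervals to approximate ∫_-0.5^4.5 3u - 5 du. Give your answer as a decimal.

5

Δu = (4.5 − (-0.5))/4 = 1.25.
Midpoints: 0.125, 1.375, 2.625, 3.875.
f(0.125) = -4.625, f(1.375) = -0.875, f(2.625) = 2.875, f(3.875) = 6.625.
Sum = Δu · [f(0.125) + f(1.375) + f(2.625) + f(3.875)].
Sum = 5.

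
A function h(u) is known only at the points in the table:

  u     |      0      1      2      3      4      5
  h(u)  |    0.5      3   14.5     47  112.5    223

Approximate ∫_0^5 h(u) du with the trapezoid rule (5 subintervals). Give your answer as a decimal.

288.75

Δu = 1.
T_5 = (1/2)·[0.5 + 2·3 + 2·14.5 + 2·47 + 2·112.5 + 223] = 288.75.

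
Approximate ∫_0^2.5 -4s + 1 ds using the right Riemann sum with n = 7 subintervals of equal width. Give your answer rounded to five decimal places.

Δs = (2.5 − 0)/7 = 5/14.
Right endpoints: 5/14, 5/7, 15/14, 10/7, 25/14, 15/7, 2.5.
f(5/14) = -3/7, f(5/7) = -13/7, f(15/14) = -23/7, f(10/7) = -33/7, f(25/14) = -43/7, f(15/7) = -53/7, f(2.5) = -9.
Sum = Δs · [f(5/14) + f(5/7) + f(15/14) + ...].
Sum ≈ -11.78571.

-11.78571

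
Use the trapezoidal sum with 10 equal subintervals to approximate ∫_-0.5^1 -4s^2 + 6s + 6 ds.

Δs = (1 − (-0.5))/10 = 0.15.
f(-0.5) = 2, f(-0.35) = 3.41, f(-0.2) = 4.64, f(-0.05) = 5.69, f(0.1) = 6.56, f(0.25) = 7.25, f(0.4) = 7.76, f(0.55) = 8.09, f(0.7) = 8.24, f(0.85) = 8.21, f(1) = 8.
T_10 = (Δs/2)·[f(s_0) + 2f(s_1) + ... + 2f(s_{9}) + f(s_10)].
Sum = 9.7275.

9.7275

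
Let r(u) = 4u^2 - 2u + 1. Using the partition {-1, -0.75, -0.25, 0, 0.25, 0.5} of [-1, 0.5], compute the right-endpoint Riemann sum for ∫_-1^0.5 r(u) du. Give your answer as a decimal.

2.75

Subinterval widths: 0.25, 0.5, 0.25, 0.25, 0.25.
Right endpoints: -0.75, -0.25, 0, 0.25, 0.5.
r(-0.75) = 4.75, r(-0.25) = 1.75, r(0) = 1, r(0.25) = 0.75, r(0.5) = 1.
Sum = Σ Δu_i · r(u_i).
Sum = 2.75.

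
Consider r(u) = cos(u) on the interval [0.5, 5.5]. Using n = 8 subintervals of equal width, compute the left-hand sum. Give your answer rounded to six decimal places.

-1.093354

Δu = (5.5 − 0.5)/8 = 0.625.
Left endpoints: 0.5, 1.125, 1.75, 2.375, 3, 3.625, 4.25, 4.875.
r(0.5) ≈ 0.877583, r(1.125) ≈ 0.431177, r(1.75) ≈ -0.178246, r(2.375) ≈ -0.720278, r(3) ≈ -0.989992, r(3.625) ≈ -0.885416, r(4.25) ≈ -0.446087, r(4.875) ≈ 0.161895.
Sum = Δu · [r(0.5) + r(1.125) + r(1.75) + ...].
Sum ≈ -1.093354.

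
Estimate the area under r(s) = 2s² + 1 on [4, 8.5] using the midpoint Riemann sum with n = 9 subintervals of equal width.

371.0625

Δs = (8.5 − 4)/9 = 0.5.
Midpoints: 4.25, 4.75, 5.25, 5.75, 6.25, 6.75, 7.25, 7.75, 8.25.
r(4.25) = 37.125, r(4.75) = 46.125, r(5.25) = 56.125, r(5.75) = 67.125, r(6.25) = 79.125, r(6.75) = 92.125, r(7.25) = 106.125, r(7.75) = 121.125, r(8.25) = 137.125.
Sum = Δs · [r(4.25) + r(4.75) + r(5.25) + ...].
Sum = 371.0625.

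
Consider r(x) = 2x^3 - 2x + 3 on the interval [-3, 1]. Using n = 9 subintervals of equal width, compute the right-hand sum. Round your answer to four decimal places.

Δx = (1 − (-3))/9 = 4/9.
Right endpoints: -23/9, -19/9, -5/3, -11/9, -7/9, -1/3, 1/9, 5/9, 1.
r(-23/9) = -18421/729, r(-19/9) = -8453/729, r(-5/3) = -79/27, r(-11/9) = 1307/729, r(-7/9) = 2635/729, r(-1/3) = 97/27, r(1/9) = 2027/729, r(5/9) = 1627/729, r(1) = 3.
Sum = Δx · [r(-23/9) + r(-19/9) + r(-5/3) + ...].
Sum ≈ -10.1235.

-10.1235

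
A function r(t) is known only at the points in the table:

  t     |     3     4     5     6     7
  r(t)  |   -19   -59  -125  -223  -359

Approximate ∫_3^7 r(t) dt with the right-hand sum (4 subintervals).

Δt = 1.
Sum = 1·[(-59) + (-125) + (-223) + (-359)] = -766.

-766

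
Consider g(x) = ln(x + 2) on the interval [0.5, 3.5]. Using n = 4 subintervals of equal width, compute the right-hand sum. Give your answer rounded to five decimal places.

4.37088

Δx = (3.5 − 0.5)/4 = 0.75.
Right endpoints: 1.25, 2, 2.75, 3.5.
g(1.25) ≈ 1.17865, g(2) ≈ 1.38629, g(2.75) ≈ 1.55814, g(3.5) ≈ 1.70475.
Sum = Δx · [g(1.25) + g(2) + g(2.75) + g(3.5)].
Sum ≈ 4.37088.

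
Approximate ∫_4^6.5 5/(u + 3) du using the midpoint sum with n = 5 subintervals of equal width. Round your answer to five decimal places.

Δu = (6.5 − 4)/5 = 0.5.
Midpoints: 4.25, 4.75, 5.25, 5.75, 6.25.
f(4.25) = 20/29, f(4.75) = 20/31, f(5.25) = 20/33, f(5.75) = 4/7, f(6.25) = 20/37.
Sum = Δu · [f(4.25) + f(4.75) + f(5.25) + f(5.75) + f(6.25)].
Sum ≈ 1.52642.

1.52642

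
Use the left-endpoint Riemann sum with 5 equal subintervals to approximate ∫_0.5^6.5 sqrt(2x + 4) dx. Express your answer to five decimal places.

Δx = (6.5 − 0.5)/5 = 1.2.
Left endpoints: 0.5, 1.7, 2.9, 4.1, 5.3.
f(0.5) ≈ 2.23607, f(1.7) ≈ 2.72029, f(2.9) ≈ 3.13050, f(4.1) ≈ 3.49285, f(5.3) ≈ 3.82099.
Sum = Δx · [f(0.5) + f(1.7) + f(2.9) + f(4.1) + f(5.3)].
Sum ≈ 18.48084.

18.48084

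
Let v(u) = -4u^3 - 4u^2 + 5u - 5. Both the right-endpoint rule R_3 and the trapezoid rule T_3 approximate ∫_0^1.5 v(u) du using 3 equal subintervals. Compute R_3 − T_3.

R_3 = -16.
T_3 = -12.25.
R_3 − T_3 = -3.75.

-3.75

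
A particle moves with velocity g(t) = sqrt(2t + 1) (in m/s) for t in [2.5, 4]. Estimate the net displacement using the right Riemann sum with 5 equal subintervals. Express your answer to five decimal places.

4.18304

Δt = (4 − 2.5)/5 = 0.3.
Right endpoints: 2.8, 3.1, 3.4, 3.7, 4.
g(2.8) ≈ 2.56905, g(3.1) ≈ 2.68328, g(3.4) ≈ 2.79285, g(3.7) ≈ 2.89828, g(4) ≈ 3.00000.
Sum = Δt · [g(2.8) + g(3.1) + g(3.4) + g(3.7) + g(4)].
Sum ≈ 4.18304.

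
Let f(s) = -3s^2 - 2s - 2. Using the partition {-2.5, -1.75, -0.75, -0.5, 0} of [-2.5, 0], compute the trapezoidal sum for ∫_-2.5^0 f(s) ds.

-15.15625

Subinterval widths: 0.75, 1, 0.25, 0.5.
f(-2.5) = -15.75, f(-1.75) = -7.6875, f(-0.75) = -2.1875, f(-0.5) = -1.75, f(0) = -2.
On each subinterval the trapezoid contributes (Δs_i/2)·[f(s_{i-1}) + f(s_i)].
Sum = -15.15625.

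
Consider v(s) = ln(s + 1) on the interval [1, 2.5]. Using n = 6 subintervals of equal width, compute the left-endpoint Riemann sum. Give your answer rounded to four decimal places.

Δs = (2.5 − 1)/6 = 0.25.
Left endpoints: 1, 1.25, 1.5, 1.75, 2, 2.25.
v(1) ≈ 0.6931, v(1.25) ≈ 0.8109, v(1.5) ≈ 0.9163, v(1.75) ≈ 1.0116, v(2) ≈ 1.0986, v(2.25) ≈ 1.1787.
Sum = Δs · [v(1) + v(1.25) + v(1.5) + ...].
Sum ≈ 1.4273.

1.4273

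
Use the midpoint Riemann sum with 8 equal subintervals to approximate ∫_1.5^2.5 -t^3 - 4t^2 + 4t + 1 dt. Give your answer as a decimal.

-15.8203125

Δt = (2.5 − 1.5)/8 = 0.125.
Midpoints: 1.5625, 1.6875, 1.8125, 1.9375, 2.0625, 2.1875, 2.3125, 2.4375.
f(1.5625) = -25929/4096, f(1.6875) = -34595/4096, f(1.8125) = -44421/4096, f(1.9375) = -55455/4096, f(2.0625) = -67745/4096, f(2.1875) = -81339/4096, f(2.3125) = -96285/4096, f(2.4375) = -112631/4096.
Sum = Δt · [f(1.5625) + f(1.6875) + f(1.8125) + ...].
Sum = -15.8203125.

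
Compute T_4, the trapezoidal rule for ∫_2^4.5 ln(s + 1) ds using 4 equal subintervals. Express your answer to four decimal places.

Δs = (4.5 − 2)/4 = 0.625.
f(2) ≈ 1.0986, f(2.625) ≈ 1.2879, f(3.25) ≈ 1.4469, f(3.875) ≈ 1.5841, f(4.5) ≈ 1.7047.
T_4 = (Δs/2)·[f(s_0) + 2f(s_1) + 2f(s_2) + 2f(s_3) + f(s_4)].
Sum ≈ 3.5754.

3.5754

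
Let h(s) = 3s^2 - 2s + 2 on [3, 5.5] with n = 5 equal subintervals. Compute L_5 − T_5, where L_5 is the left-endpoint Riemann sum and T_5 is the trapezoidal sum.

L_5 = 108.75.
T_5 = 123.4375.
L_5 − T_5 = -14.6875.

-14.6875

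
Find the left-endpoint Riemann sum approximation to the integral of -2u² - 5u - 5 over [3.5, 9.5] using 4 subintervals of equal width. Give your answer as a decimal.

Δu = (9.5 − 3.5)/4 = 1.5.
Left endpoints: 3.5, 5, 6.5, 8.
f(3.5) = -47, f(5) = -80, f(6.5) = -122, f(8) = -173.
Sum = Δu · [f(3.5) + f(5) + f(6.5) + f(8)].
Sum = -633.

-633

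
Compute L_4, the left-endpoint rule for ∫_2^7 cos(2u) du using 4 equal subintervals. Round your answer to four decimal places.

Δu = (7 − 2)/4 = 1.25.
Left endpoints: 2, 3.25, 4.5, 5.75.
f(2) ≈ -0.6536, f(3.25) ≈ 0.9766, f(4.5) ≈ -0.9111, f(5.75) ≈ 0.4833.
Sum = Δu · [f(2) + f(3.25) + f(4.5) + f(5.75)].
Sum ≈ -0.1311.

-0.1311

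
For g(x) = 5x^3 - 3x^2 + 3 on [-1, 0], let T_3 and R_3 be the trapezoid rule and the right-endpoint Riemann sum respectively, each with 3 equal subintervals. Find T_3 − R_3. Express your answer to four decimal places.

T_3 ≈ 0.555556.
R_3 ≈ 1.888889.
T_3 − R_3 ≈ -1.3333.

-1.3333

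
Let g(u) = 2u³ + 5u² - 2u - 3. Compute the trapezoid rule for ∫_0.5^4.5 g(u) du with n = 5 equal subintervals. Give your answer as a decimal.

Δu = (4.5 − 0.5)/5 = 0.8.
g(0.5) = -2.5, g(1.3) = 7.244, g(2.1) = 33.372, g(2.9) = 82.028, g(3.7) = 159.356, g(4.5) = 271.5.
T_5 = (Δu/2)·[g(u_0) + 2g(u_1) + ... + 2g(u_{4}) + g(u_5)].
Sum = 333.2.

333.2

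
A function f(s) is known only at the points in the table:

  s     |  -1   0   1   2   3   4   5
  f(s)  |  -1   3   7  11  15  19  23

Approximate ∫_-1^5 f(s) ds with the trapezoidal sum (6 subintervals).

66

Δs = 1.
T_6 = (1/2)·[(-1) + 2·3 + 2·7 + 2·11 + 2·15 + 2·19 + 23] = 66.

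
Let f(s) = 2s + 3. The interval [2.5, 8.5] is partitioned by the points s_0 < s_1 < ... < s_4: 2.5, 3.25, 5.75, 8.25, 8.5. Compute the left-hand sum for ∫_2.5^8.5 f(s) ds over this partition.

70.875

Subinterval widths: 0.75, 2.5, 2.5, 0.25.
Left endpoints: 2.5, 3.25, 5.75, 8.25.
f(2.5) = 8, f(3.25) = 9.5, f(5.75) = 14.5, f(8.25) = 19.5.
Sum = Σ Δs_i · f(s_i).
Sum = 70.875.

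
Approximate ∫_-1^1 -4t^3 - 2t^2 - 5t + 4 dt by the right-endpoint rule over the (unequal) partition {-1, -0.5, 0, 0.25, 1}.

0.640625

Subinterval widths: 0.5, 0.5, 0.25, 0.75.
Right endpoints: -0.5, 0, 0.25, 1.
f(-0.5) = 6.5, f(0) = 4, f(0.25) = 2.5625, f(1) = -7.
Sum = Σ Δt_i · f(t_i).
Sum = 0.640625.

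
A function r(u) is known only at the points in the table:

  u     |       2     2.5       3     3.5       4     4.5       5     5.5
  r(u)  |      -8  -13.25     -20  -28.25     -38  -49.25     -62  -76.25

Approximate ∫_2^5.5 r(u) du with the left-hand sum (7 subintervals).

Δu = 0.5.
Sum = 0.5·[(-8) + (-13.25) + (-20) + (-28.25) + (-38) + (-49.25) + (-62)] = -109.375.

-109.375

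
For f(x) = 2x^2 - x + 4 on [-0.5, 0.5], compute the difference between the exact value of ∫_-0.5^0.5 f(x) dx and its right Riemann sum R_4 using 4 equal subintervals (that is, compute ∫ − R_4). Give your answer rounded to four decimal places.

Exact integral: ∫_-0.5^0.5 f(x) dx ≈ 4.166667.
R_4 = 4.0625.
Error ≈ 4.166667 − 4.0625 ≈ 0.1042.

0.1042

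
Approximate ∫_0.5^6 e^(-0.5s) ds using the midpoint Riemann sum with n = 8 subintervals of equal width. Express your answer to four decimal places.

Δs = (6 − 0.5)/8 = 0.6875.
Midpoints: 0.84375, 1.53125, 2.21875, 2.90625, 3.59375, 4.28125, 4.96875, 5.65625.
f(0.84375) ≈ 0.6558, f(1.53125) ≈ 0.4650, f(2.21875) ≈ 0.3298, f(2.90625) ≈ 0.2338, f(3.59375) ≈ 0.1658, f(4.28125) ≈ 0.1176, f(4.96875) ≈ 0.0834, f(5.65625) ≈ 0.0591.
Sum = Δs · [f(0.84375) + f(1.53125) + f(2.21875) + ...].
Sum ≈ 1.4509.

1.4509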